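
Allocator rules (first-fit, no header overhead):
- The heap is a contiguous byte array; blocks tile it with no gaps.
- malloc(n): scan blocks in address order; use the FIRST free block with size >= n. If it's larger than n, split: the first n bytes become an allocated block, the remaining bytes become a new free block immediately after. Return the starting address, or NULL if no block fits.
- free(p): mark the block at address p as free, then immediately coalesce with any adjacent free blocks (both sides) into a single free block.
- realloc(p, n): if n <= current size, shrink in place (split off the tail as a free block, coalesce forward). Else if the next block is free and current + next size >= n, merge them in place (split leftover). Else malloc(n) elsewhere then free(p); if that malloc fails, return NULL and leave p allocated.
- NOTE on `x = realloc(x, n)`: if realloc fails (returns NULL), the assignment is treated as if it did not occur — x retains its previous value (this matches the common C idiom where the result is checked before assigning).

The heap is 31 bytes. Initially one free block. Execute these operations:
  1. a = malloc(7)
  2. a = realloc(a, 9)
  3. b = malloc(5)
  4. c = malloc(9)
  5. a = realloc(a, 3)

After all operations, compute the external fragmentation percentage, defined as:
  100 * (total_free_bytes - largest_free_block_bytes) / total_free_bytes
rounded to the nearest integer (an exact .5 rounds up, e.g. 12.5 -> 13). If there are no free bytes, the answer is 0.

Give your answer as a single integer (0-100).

Answer: 43

Derivation:
Op 1: a = malloc(7) -> a = 0; heap: [0-6 ALLOC][7-30 FREE]
Op 2: a = realloc(a, 9) -> a = 0; heap: [0-8 ALLOC][9-30 FREE]
Op 3: b = malloc(5) -> b = 9; heap: [0-8 ALLOC][9-13 ALLOC][14-30 FREE]
Op 4: c = malloc(9) -> c = 14; heap: [0-8 ALLOC][9-13 ALLOC][14-22 ALLOC][23-30 FREE]
Op 5: a = realloc(a, 3) -> a = 0; heap: [0-2 ALLOC][3-8 FREE][9-13 ALLOC][14-22 ALLOC][23-30 FREE]
Free blocks: [6 8] total_free=14 largest=8 -> 100*(14-8)/14 = 600/14 ≈ 42.857 -> rounds to 43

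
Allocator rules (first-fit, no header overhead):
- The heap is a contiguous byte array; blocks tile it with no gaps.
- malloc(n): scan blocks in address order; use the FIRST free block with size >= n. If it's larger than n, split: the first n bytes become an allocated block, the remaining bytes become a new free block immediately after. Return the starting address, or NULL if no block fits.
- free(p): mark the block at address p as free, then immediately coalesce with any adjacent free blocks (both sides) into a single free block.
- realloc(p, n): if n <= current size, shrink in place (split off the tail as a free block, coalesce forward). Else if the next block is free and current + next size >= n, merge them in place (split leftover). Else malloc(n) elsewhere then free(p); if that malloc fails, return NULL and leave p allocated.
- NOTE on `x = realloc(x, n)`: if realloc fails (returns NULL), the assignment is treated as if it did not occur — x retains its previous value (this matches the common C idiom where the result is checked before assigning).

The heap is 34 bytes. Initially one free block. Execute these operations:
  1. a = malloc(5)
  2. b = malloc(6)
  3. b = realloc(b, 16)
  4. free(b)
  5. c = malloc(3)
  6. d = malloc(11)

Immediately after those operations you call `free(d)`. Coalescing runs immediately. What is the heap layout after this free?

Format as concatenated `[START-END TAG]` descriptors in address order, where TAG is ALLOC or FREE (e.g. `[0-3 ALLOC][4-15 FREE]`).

Op 1: a = malloc(5) -> a = 0; heap: [0-4 ALLOC][5-33 FREE]
Op 2: b = malloc(6) -> b = 5; heap: [0-4 ALLOC][5-10 ALLOC][11-33 FREE]
Op 3: b = realloc(b, 16) -> b = 5; heap: [0-4 ALLOC][5-20 ALLOC][21-33 FREE]
Op 4: free(b) -> (freed b); heap: [0-4 ALLOC][5-33 FREE]
Op 5: c = malloc(3) -> c = 5; heap: [0-4 ALLOC][5-7 ALLOC][8-33 FREE]
Op 6: d = malloc(11) -> d = 8; heap: [0-4 ALLOC][5-7 ALLOC][8-18 ALLOC][19-33 FREE]
free(d): d = 8 -> block [8-18 ALLOC]; mark free, coalesce with adjacent free neighbors -> [0-4 ALLOC][5-7 ALLOC][8-33 FREE]

Answer: [0-4 ALLOC][5-7 ALLOC][8-33 FREE]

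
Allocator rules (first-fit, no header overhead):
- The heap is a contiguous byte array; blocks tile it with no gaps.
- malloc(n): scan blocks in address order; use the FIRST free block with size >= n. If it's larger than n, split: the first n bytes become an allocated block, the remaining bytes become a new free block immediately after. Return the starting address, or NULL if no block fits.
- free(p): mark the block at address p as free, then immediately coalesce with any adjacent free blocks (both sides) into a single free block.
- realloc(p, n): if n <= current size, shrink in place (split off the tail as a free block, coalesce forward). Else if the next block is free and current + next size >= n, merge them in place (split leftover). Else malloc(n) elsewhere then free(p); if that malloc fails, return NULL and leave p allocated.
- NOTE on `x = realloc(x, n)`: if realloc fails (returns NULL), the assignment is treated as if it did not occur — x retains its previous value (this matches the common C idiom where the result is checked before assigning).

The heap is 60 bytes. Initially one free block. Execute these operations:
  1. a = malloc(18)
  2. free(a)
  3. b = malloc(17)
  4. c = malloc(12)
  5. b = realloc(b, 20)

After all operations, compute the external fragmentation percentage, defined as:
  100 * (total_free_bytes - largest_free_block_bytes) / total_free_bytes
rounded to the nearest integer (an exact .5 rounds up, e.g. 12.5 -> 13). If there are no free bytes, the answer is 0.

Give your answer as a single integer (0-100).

Op 1: a = malloc(18) -> a = 0; heap: [0-17 ALLOC][18-59 FREE]
Op 2: free(a) -> (freed a); heap: [0-59 FREE]
Op 3: b = malloc(17) -> b = 0; heap: [0-16 ALLOC][17-59 FREE]
Op 4: c = malloc(12) -> c = 17; heap: [0-16 ALLOC][17-28 ALLOC][29-59 FREE]
Op 5: b = realloc(b, 20) -> b = 29; heap: [0-16 FREE][17-28 ALLOC][29-48 ALLOC][49-59 FREE]
Free blocks: [17 11] total_free=28 largest=17 -> 100*(28-17)/28 = 1100/28 ≈ 39.286 -> rounds to 39

Answer: 39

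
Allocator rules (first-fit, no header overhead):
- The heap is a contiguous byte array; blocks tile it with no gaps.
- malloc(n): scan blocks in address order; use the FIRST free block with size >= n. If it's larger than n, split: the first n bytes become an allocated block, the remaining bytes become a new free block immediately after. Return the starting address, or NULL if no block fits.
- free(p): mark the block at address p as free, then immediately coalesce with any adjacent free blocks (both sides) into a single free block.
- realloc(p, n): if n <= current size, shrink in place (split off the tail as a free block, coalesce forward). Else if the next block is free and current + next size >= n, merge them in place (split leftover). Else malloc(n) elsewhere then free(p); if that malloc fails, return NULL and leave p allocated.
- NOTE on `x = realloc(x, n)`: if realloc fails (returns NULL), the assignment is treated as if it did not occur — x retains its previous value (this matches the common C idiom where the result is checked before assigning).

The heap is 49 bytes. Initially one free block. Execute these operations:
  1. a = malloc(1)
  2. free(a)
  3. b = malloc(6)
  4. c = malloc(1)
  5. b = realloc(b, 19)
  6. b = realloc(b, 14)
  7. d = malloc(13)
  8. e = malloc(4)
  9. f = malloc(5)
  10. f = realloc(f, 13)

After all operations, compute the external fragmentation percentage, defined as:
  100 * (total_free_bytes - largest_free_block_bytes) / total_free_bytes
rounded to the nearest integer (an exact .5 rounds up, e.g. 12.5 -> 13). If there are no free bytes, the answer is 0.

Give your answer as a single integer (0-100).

Answer: 50

Derivation:
Op 1: a = malloc(1) -> a = 0; heap: [0-0 ALLOC][1-48 FREE]
Op 2: free(a) -> (freed a); heap: [0-48 FREE]
Op 3: b = malloc(6) -> b = 0; heap: [0-5 ALLOC][6-48 FREE]
Op 4: c = malloc(1) -> c = 6; heap: [0-5 ALLOC][6-6 ALLOC][7-48 FREE]
Op 5: b = realloc(b, 19) -> b = 7; heap: [0-5 FREE][6-6 ALLOC][7-25 ALLOC][26-48 FREE]
Op 6: b = realloc(b, 14) -> b = 7; heap: [0-5 FREE][6-6 ALLOC][7-20 ALLOC][21-48 FREE]
Op 7: d = malloc(13) -> d = 21; heap: [0-5 FREE][6-6 ALLOC][7-20 ALLOC][21-33 ALLOC][34-48 FREE]
Op 8: e = malloc(4) -> e = 0; heap: [0-3 ALLOC][4-5 FREE][6-6 ALLOC][7-20 ALLOC][21-33 ALLOC][34-48 FREE]
Op 9: f = malloc(5) -> f = 34; heap: [0-3 ALLOC][4-5 FREE][6-6 ALLOC][7-20 ALLOC][21-33 ALLOC][34-38 ALLOC][39-48 FREE]
Op 10: f = realloc(f, 13) -> f = 34; heap: [0-3 ALLOC][4-5 FREE][6-6 ALLOC][7-20 ALLOC][21-33 ALLOC][34-46 ALLOC][47-48 FREE]
Free blocks: [2 2] total_free=4 largest=2 -> 100*(4-2)/4 = 200/4 = 50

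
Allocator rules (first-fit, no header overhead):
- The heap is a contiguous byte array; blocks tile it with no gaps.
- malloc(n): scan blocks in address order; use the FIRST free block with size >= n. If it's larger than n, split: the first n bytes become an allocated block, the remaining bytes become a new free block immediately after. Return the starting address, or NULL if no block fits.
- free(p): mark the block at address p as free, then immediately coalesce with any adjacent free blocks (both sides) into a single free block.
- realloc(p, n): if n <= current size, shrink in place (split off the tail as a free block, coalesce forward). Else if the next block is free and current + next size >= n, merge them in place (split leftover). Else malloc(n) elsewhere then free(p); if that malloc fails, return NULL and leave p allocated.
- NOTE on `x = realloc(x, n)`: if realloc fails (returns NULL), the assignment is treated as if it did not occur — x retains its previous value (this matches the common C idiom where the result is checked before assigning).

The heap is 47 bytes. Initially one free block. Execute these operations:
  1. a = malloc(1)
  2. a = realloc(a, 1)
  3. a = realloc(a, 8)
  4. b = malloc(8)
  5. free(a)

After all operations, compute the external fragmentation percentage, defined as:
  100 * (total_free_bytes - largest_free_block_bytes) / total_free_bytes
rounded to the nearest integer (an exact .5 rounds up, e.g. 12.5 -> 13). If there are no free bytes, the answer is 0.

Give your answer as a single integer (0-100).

Answer: 21

Derivation:
Op 1: a = malloc(1) -> a = 0; heap: [0-0 ALLOC][1-46 FREE]
Op 2: a = realloc(a, 1) -> a = 0; heap: [0-0 ALLOC][1-46 FREE]
Op 3: a = realloc(a, 8) -> a = 0; heap: [0-7 ALLOC][8-46 FREE]
Op 4: b = malloc(8) -> b = 8; heap: [0-7 ALLOC][8-15 ALLOC][16-46 FREE]
Op 5: free(a) -> (freed a); heap: [0-7 FREE][8-15 ALLOC][16-46 FREE]
Free blocks: [8 31] total_free=39 largest=31 -> 100*(39-31)/39 = 800/39 ≈ 20.513 -> rounds to 21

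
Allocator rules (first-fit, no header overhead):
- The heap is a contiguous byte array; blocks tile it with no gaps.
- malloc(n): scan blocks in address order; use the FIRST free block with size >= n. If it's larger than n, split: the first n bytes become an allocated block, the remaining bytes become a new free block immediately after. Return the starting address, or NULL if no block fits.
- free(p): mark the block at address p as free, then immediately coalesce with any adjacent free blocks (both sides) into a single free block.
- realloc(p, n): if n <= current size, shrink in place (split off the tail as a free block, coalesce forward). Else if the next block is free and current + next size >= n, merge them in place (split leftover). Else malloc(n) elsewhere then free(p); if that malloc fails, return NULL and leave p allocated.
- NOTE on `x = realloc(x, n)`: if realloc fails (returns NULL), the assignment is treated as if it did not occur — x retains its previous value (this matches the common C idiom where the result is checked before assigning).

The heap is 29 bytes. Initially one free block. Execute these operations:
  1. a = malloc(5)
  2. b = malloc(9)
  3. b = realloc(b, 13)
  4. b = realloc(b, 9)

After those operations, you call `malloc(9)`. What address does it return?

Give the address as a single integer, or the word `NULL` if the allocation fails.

Answer: 14

Derivation:
Op 1: a = malloc(5) -> a = 0; heap: [0-4 ALLOC][5-28 FREE]
Op 2: b = malloc(9) -> b = 5; heap: [0-4 ALLOC][5-13 ALLOC][14-28 FREE]
Op 3: b = realloc(b, 13) -> b = 5; heap: [0-4 ALLOC][5-17 ALLOC][18-28 FREE]
Op 4: b = realloc(b, 9) -> b = 5; heap: [0-4 ALLOC][5-13 ALLOC][14-28 FREE]
malloc(9): first-fit scan over [0-4 ALLOC][5-13 ALLOC][14-28 FREE] -> 14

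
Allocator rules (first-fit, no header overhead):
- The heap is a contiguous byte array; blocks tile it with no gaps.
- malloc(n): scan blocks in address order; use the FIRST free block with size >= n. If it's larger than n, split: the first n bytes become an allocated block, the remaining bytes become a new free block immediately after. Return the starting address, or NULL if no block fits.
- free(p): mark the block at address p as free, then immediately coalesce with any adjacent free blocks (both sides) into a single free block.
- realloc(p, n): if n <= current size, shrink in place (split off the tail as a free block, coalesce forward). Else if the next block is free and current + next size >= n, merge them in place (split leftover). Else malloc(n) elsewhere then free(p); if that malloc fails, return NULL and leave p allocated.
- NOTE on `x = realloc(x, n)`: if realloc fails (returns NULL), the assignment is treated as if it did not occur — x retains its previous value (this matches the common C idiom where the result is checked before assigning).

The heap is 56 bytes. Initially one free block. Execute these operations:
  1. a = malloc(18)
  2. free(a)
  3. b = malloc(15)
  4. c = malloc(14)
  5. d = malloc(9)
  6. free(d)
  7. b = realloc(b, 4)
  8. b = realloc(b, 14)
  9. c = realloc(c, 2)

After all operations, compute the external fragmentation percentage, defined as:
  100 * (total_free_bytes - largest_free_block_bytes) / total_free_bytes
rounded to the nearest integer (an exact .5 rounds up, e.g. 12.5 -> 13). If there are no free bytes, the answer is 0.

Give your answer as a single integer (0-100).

Answer: 3

Derivation:
Op 1: a = malloc(18) -> a = 0; heap: [0-17 ALLOC][18-55 FREE]
Op 2: free(a) -> (freed a); heap: [0-55 FREE]
Op 3: b = malloc(15) -> b = 0; heap: [0-14 ALLOC][15-55 FREE]
Op 4: c = malloc(14) -> c = 15; heap: [0-14 ALLOC][15-28 ALLOC][29-55 FREE]
Op 5: d = malloc(9) -> d = 29; heap: [0-14 ALLOC][15-28 ALLOC][29-37 ALLOC][38-55 FREE]
Op 6: free(d) -> (freed d); heap: [0-14 ALLOC][15-28 ALLOC][29-55 FREE]
Op 7: b = realloc(b, 4) -> b = 0; heap: [0-3 ALLOC][4-14 FREE][15-28 ALLOC][29-55 FREE]
Op 8: b = realloc(b, 14) -> b = 0; heap: [0-13 ALLOC][14-14 FREE][15-28 ALLOC][29-55 FREE]
Op 9: c = realloc(c, 2) -> c = 15; heap: [0-13 ALLOC][14-14 FREE][15-16 ALLOC][17-55 FREE]
Free blocks: [1 39] total_free=40 largest=39 -> 100*(40-39)/40 = 100/40 = 2.5 -> rounds to 3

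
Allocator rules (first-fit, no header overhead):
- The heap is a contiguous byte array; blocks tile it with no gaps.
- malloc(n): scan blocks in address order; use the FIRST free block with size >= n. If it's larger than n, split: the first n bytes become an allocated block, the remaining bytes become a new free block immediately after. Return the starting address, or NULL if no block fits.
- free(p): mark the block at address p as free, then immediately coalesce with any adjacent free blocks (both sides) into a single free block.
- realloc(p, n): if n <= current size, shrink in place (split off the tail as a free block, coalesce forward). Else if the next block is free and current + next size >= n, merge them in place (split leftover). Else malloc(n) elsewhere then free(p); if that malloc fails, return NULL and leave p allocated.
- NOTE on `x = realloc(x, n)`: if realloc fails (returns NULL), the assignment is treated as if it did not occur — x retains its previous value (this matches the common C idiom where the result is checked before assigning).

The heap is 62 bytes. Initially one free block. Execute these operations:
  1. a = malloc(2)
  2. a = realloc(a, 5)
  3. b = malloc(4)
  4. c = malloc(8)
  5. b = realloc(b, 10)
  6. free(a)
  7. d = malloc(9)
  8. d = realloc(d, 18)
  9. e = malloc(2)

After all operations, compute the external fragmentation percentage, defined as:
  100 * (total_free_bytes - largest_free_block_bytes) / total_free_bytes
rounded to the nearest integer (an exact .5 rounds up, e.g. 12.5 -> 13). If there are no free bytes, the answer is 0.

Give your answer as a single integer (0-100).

Op 1: a = malloc(2) -> a = 0; heap: [0-1 ALLOC][2-61 FREE]
Op 2: a = realloc(a, 5) -> a = 0; heap: [0-4 ALLOC][5-61 FREE]
Op 3: b = malloc(4) -> b = 5; heap: [0-4 ALLOC][5-8 ALLOC][9-61 FREE]
Op 4: c = malloc(8) -> c = 9; heap: [0-4 ALLOC][5-8 ALLOC][9-16 ALLOC][17-61 FREE]
Op 5: b = realloc(b, 10) -> b = 17; heap: [0-4 ALLOC][5-8 FREE][9-16 ALLOC][17-26 ALLOC][27-61 FREE]
Op 6: free(a) -> (freed a); heap: [0-8 FREE][9-16 ALLOC][17-26 ALLOC][27-61 FREE]
Op 7: d = malloc(9) -> d = 0; heap: [0-8 ALLOC][9-16 ALLOC][17-26 ALLOC][27-61 FREE]
Op 8: d = realloc(d, 18) -> d = 27; heap: [0-8 FREE][9-16 ALLOC][17-26 ALLOC][27-44 ALLOC][45-61 FREE]
Op 9: e = malloc(2) -> e = 0; heap: [0-1 ALLOC][2-8 FREE][9-16 ALLOC][17-26 ALLOC][27-44 ALLOC][45-61 FREE]
Free blocks: [7 17] total_free=24 largest=17 -> 100*(24-17)/24 = 700/24 ≈ 29.167 -> rounds to 29

Answer: 29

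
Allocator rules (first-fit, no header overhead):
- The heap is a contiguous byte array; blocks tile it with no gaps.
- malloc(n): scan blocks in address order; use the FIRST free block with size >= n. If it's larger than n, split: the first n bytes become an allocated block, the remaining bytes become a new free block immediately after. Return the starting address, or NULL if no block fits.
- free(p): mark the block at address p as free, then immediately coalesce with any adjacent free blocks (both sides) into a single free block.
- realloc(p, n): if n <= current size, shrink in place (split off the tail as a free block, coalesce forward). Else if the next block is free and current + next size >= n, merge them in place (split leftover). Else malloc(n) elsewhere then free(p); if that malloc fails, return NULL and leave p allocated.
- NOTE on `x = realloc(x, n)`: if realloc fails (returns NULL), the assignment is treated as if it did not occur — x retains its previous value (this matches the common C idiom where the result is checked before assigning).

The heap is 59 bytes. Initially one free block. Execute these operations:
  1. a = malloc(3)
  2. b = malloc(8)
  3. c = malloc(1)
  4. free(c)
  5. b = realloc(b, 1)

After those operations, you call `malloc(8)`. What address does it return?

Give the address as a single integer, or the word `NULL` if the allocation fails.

Answer: 4

Derivation:
Op 1: a = malloc(3) -> a = 0; heap: [0-2 ALLOC][3-58 FREE]
Op 2: b = malloc(8) -> b = 3; heap: [0-2 ALLOC][3-10 ALLOC][11-58 FREE]
Op 3: c = malloc(1) -> c = 11; heap: [0-2 ALLOC][3-10 ALLOC][11-11 ALLOC][12-58 FREE]
Op 4: free(c) -> (freed c); heap: [0-2 ALLOC][3-10 ALLOC][11-58 FREE]
Op 5: b = realloc(b, 1) -> b = 3; heap: [0-2 ALLOC][3-3 ALLOC][4-58 FREE]
malloc(8): first-fit scan over [0-2 ALLOC][3-3 ALLOC][4-58 FREE] -> 4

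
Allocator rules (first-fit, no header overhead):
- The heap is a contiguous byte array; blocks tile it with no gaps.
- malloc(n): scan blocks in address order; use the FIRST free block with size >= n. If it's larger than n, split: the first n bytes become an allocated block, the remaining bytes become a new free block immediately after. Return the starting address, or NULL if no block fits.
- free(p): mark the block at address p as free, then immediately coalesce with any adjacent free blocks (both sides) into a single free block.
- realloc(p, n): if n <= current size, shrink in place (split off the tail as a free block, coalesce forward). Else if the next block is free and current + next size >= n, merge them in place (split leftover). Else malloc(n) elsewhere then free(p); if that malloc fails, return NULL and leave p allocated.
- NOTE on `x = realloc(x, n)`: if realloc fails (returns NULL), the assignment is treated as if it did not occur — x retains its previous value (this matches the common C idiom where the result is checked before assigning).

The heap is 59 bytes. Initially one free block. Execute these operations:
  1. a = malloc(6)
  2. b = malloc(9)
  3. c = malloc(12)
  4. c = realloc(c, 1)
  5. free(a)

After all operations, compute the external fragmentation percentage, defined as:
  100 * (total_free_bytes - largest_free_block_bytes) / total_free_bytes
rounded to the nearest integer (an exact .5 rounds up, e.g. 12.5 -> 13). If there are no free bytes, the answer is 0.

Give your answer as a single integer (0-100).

Answer: 12

Derivation:
Op 1: a = malloc(6) -> a = 0; heap: [0-5 ALLOC][6-58 FREE]
Op 2: b = malloc(9) -> b = 6; heap: [0-5 ALLOC][6-14 ALLOC][15-58 FREE]
Op 3: c = malloc(12) -> c = 15; heap: [0-5 ALLOC][6-14 ALLOC][15-26 ALLOC][27-58 FREE]
Op 4: c = realloc(c, 1) -> c = 15; heap: [0-5 ALLOC][6-14 ALLOC][15-15 ALLOC][16-58 FREE]
Op 5: free(a) -> (freed a); heap: [0-5 FREE][6-14 ALLOC][15-15 ALLOC][16-58 FREE]
Free blocks: [6 43] total_free=49 largest=43 -> 100*(49-43)/49 = 600/49 ≈ 12.245 -> rounds to 12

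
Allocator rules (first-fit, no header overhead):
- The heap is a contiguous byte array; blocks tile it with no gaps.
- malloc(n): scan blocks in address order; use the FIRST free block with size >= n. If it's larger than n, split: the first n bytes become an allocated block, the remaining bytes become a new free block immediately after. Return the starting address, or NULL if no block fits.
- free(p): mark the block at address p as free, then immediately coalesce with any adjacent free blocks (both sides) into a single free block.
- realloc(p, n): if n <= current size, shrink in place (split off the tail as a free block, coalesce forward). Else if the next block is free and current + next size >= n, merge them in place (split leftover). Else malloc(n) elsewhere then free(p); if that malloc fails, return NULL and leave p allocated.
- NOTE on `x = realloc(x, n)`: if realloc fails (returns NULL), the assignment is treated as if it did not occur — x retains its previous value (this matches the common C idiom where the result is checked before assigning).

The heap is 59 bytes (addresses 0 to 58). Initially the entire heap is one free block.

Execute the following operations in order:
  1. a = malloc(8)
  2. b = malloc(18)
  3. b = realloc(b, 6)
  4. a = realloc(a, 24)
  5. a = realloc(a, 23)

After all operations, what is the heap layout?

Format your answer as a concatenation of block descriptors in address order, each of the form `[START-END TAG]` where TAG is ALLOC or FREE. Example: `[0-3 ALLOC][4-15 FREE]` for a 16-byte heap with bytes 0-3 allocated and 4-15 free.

Answer: [0-7 FREE][8-13 ALLOC][14-36 ALLOC][37-58 FREE]

Derivation:
Op 1: a = malloc(8) -> a = 0; heap: [0-7 ALLOC][8-58 FREE]
Op 2: b = malloc(18) -> b = 8; heap: [0-7 ALLOC][8-25 ALLOC][26-58 FREE]
Op 3: b = realloc(b, 6) -> b = 8; heap: [0-7 ALLOC][8-13 ALLOC][14-58 FREE]
Op 4: a = realloc(a, 24) -> a = 14; heap: [0-7 FREE][8-13 ALLOC][14-37 ALLOC][38-58 FREE]
Op 5: a = realloc(a, 23) -> a = 14; heap: [0-7 FREE][8-13 ALLOC][14-36 ALLOC][37-58 FREE]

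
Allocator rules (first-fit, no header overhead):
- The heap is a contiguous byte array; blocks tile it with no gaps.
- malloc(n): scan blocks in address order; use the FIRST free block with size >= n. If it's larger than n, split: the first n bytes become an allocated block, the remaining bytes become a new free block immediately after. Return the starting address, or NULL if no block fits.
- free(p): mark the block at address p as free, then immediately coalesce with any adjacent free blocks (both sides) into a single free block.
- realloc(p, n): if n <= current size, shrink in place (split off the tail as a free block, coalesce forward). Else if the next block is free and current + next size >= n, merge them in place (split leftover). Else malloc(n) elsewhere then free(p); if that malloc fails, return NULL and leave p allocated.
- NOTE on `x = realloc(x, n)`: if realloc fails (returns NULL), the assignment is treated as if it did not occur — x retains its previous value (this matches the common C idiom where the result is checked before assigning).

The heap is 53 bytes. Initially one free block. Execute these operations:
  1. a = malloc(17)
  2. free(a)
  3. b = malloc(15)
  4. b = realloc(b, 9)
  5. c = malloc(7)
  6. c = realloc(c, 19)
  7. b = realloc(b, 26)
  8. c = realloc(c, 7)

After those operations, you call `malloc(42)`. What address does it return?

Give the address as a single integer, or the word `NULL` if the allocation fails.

Op 1: a = malloc(17) -> a = 0; heap: [0-16 ALLOC][17-52 FREE]
Op 2: free(a) -> (freed a); heap: [0-52 FREE]
Op 3: b = malloc(15) -> b = 0; heap: [0-14 ALLOC][15-52 FREE]
Op 4: b = realloc(b, 9) -> b = 0; heap: [0-8 ALLOC][9-52 FREE]
Op 5: c = malloc(7) -> c = 9; heap: [0-8 ALLOC][9-15 ALLOC][16-52 FREE]
Op 6: c = realloc(c, 19) -> c = 9; heap: [0-8 ALLOC][9-27 ALLOC][28-52 FREE]
Op 7: b = realloc(b, 26) -> NULL (b unchanged); heap: [0-8 ALLOC][9-27 ALLOC][28-52 FREE]
Op 8: c = realloc(c, 7) -> c = 9; heap: [0-8 ALLOC][9-15 ALLOC][16-52 FREE]
malloc(42): first-fit scan over [0-8 ALLOC][9-15 ALLOC][16-52 FREE] -> NULL

Answer: NULL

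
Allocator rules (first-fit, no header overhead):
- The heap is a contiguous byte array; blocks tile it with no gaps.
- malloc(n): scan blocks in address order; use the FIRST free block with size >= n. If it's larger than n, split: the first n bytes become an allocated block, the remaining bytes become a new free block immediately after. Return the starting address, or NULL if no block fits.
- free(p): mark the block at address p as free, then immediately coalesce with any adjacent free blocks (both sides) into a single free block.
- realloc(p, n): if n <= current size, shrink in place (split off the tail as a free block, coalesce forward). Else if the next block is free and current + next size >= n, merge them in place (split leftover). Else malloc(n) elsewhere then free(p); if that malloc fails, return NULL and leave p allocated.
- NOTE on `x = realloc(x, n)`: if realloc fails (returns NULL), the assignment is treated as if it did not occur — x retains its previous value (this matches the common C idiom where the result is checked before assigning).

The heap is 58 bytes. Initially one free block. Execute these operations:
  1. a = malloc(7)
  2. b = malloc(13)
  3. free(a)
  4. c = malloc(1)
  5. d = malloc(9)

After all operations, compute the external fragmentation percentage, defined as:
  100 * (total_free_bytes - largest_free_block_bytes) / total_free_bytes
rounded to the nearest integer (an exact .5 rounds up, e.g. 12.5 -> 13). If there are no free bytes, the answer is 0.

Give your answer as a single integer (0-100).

Op 1: a = malloc(7) -> a = 0; heap: [0-6 ALLOC][7-57 FREE]
Op 2: b = malloc(13) -> b = 7; heap: [0-6 ALLOC][7-19 ALLOC][20-57 FREE]
Op 3: free(a) -> (freed a); heap: [0-6 FREE][7-19 ALLOC][20-57 FREE]
Op 4: c = malloc(1) -> c = 0; heap: [0-0 ALLOC][1-6 FREE][7-19 ALLOC][20-57 FREE]
Op 5: d = malloc(9) -> d = 20; heap: [0-0 ALLOC][1-6 FREE][7-19 ALLOC][20-28 ALLOC][29-57 FREE]
Free blocks: [6 29] total_free=35 largest=29 -> 100*(35-29)/35 = 600/35 ≈ 17.143 -> rounds to 17

Answer: 17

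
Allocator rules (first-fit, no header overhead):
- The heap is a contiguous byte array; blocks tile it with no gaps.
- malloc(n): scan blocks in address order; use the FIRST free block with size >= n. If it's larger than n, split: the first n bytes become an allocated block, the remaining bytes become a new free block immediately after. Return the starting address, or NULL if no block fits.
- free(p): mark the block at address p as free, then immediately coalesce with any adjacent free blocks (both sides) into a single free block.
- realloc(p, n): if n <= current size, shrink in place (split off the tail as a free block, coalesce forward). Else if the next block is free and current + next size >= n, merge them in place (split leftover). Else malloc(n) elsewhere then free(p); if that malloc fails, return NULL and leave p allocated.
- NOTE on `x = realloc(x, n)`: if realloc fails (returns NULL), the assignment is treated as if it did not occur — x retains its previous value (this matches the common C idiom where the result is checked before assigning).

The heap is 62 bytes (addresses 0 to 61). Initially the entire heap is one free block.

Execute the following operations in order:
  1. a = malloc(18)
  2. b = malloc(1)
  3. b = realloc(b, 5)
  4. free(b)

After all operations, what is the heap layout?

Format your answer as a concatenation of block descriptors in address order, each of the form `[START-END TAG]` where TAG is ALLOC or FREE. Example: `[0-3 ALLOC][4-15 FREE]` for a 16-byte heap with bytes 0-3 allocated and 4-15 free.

Answer: [0-17 ALLOC][18-61 FREE]

Derivation:
Op 1: a = malloc(18) -> a = 0; heap: [0-17 ALLOC][18-61 FREE]
Op 2: b = malloc(1) -> b = 18; heap: [0-17 ALLOC][18-18 ALLOC][19-61 FREE]
Op 3: b = realloc(b, 5) -> b = 18; heap: [0-17 ALLOC][18-22 ALLOC][23-61 FREE]
Op 4: free(b) -> (freed b); heap: [0-17 ALLOC][18-61 FREE]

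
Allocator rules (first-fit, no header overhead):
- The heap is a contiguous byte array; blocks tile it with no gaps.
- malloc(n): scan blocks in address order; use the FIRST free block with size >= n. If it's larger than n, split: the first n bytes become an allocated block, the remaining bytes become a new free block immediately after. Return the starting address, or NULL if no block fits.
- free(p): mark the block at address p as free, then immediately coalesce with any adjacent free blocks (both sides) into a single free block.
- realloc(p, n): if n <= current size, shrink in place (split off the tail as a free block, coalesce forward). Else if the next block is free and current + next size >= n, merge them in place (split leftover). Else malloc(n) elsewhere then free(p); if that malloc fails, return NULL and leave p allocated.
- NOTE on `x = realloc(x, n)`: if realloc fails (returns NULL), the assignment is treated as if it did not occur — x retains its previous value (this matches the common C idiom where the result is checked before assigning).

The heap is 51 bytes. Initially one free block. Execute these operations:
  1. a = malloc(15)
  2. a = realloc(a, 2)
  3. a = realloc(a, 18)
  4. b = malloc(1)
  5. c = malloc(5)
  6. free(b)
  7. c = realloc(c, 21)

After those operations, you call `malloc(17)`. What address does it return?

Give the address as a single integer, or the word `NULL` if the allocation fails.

Answer: NULL

Derivation:
Op 1: a = malloc(15) -> a = 0; heap: [0-14 ALLOC][15-50 FREE]
Op 2: a = realloc(a, 2) -> a = 0; heap: [0-1 ALLOC][2-50 FREE]
Op 3: a = realloc(a, 18) -> a = 0; heap: [0-17 ALLOC][18-50 FREE]
Op 4: b = malloc(1) -> b = 18; heap: [0-17 ALLOC][18-18 ALLOC][19-50 FREE]
Op 5: c = malloc(5) -> c = 19; heap: [0-17 ALLOC][18-18 ALLOC][19-23 ALLOC][24-50 FREE]
Op 6: free(b) -> (freed b); heap: [0-17 ALLOC][18-18 FREE][19-23 ALLOC][24-50 FREE]
Op 7: c = realloc(c, 21) -> c = 19; heap: [0-17 ALLOC][18-18 FREE][19-39 ALLOC][40-50 FREE]
malloc(17): first-fit scan over [0-17 ALLOC][18-18 FREE][19-39 ALLOC][40-50 FREE] -> NULL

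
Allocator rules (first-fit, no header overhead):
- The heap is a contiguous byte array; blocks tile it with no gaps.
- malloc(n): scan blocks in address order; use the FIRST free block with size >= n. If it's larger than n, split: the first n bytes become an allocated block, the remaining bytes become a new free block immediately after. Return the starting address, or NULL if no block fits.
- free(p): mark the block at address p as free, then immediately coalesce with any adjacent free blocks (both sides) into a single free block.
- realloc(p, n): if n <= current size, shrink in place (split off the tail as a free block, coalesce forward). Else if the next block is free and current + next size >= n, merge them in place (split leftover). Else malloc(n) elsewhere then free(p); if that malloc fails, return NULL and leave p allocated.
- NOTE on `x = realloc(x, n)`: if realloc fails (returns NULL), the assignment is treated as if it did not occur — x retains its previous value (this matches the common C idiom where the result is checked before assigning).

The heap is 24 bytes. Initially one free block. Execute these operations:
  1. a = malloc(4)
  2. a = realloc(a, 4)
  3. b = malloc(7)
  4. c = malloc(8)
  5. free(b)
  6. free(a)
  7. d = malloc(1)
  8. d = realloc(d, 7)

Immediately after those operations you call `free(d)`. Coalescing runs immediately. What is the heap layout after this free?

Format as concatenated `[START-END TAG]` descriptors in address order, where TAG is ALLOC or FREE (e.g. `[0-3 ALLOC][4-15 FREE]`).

Op 1: a = malloc(4) -> a = 0; heap: [0-3 ALLOC][4-23 FREE]
Op 2: a = realloc(a, 4) -> a = 0; heap: [0-3 ALLOC][4-23 FREE]
Op 3: b = malloc(7) -> b = 4; heap: [0-3 ALLOC][4-10 ALLOC][11-23 FREE]
Op 4: c = malloc(8) -> c = 11; heap: [0-3 ALLOC][4-10 ALLOC][11-18 ALLOC][19-23 FREE]
Op 5: free(b) -> (freed b); heap: [0-3 ALLOC][4-10 FREE][11-18 ALLOC][19-23 FREE]
Op 6: free(a) -> (freed a); heap: [0-10 FREE][11-18 ALLOC][19-23 FREE]
Op 7: d = malloc(1) -> d = 0; heap: [0-0 ALLOC][1-10 FREE][11-18 ALLOC][19-23 FREE]
Op 8: d = realloc(d, 7) -> d = 0; heap: [0-6 ALLOC][7-10 FREE][11-18 ALLOC][19-23 FREE]
free(d): d = 0 -> block [0-6 ALLOC]; mark free, coalesce with adjacent free neighbors -> [0-10 FREE][11-18 ALLOC][19-23 FREE]

Answer: [0-10 FREE][11-18 ALLOC][19-23 FREE]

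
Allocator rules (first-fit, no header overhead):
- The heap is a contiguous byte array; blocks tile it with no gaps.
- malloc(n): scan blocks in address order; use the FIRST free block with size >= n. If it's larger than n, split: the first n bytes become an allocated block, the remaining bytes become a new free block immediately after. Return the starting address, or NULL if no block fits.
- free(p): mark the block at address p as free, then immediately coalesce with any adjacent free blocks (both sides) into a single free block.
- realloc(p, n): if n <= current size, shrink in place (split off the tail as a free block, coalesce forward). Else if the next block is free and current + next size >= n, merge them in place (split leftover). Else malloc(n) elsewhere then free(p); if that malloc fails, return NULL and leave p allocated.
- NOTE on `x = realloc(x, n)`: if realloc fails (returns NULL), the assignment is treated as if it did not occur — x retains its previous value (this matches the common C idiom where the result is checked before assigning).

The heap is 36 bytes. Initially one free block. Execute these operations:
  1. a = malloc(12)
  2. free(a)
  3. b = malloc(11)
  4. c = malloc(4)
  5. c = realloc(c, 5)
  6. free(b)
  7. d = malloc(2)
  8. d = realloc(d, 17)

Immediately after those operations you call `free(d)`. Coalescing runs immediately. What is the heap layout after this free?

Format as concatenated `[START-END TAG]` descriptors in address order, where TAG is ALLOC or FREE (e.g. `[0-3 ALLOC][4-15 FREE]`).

Answer: [0-10 FREE][11-15 ALLOC][16-35 FREE]

Derivation:
Op 1: a = malloc(12) -> a = 0; heap: [0-11 ALLOC][12-35 FREE]
Op 2: free(a) -> (freed a); heap: [0-35 FREE]
Op 3: b = malloc(11) -> b = 0; heap: [0-10 ALLOC][11-35 FREE]
Op 4: c = malloc(4) -> c = 11; heap: [0-10 ALLOC][11-14 ALLOC][15-35 FREE]
Op 5: c = realloc(c, 5) -> c = 11; heap: [0-10 ALLOC][11-15 ALLOC][16-35 FREE]
Op 6: free(b) -> (freed b); heap: [0-10 FREE][11-15 ALLOC][16-35 FREE]
Op 7: d = malloc(2) -> d = 0; heap: [0-1 ALLOC][2-10 FREE][11-15 ALLOC][16-35 FREE]
Op 8: d = realloc(d, 17) -> d = 16; heap: [0-10 FREE][11-15 ALLOC][16-32 ALLOC][33-35 FREE]
free(d): d = 16 -> block [16-32 ALLOC]; mark free, coalesce with adjacent free neighbors -> [0-10 FREE][11-15 ALLOC][16-35 FREE]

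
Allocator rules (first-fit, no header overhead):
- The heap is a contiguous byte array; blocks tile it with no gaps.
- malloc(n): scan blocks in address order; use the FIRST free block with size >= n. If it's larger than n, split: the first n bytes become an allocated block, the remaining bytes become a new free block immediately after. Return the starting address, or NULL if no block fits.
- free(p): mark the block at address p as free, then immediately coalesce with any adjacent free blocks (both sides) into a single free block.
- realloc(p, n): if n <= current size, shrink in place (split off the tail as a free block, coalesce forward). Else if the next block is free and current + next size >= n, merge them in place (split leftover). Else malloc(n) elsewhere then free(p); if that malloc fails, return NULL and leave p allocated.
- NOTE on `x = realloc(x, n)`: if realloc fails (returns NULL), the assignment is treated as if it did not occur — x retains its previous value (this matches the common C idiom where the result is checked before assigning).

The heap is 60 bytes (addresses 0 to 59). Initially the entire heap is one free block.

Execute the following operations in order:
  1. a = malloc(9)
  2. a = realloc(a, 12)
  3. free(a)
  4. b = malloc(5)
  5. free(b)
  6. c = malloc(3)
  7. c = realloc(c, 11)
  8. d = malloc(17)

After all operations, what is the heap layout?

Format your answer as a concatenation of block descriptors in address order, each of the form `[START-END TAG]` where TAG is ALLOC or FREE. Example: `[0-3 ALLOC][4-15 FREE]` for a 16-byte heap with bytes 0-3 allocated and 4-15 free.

Answer: [0-10 ALLOC][11-27 ALLOC][28-59 FREE]

Derivation:
Op 1: a = malloc(9) -> a = 0; heap: [0-8 ALLOC][9-59 FREE]
Op 2: a = realloc(a, 12) -> a = 0; heap: [0-11 ALLOC][12-59 FREE]
Op 3: free(a) -> (freed a); heap: [0-59 FREE]
Op 4: b = malloc(5) -> b = 0; heap: [0-4 ALLOC][5-59 FREE]
Op 5: free(b) -> (freed b); heap: [0-59 FREE]
Op 6: c = malloc(3) -> c = 0; heap: [0-2 ALLOC][3-59 FREE]
Op 7: c = realloc(c, 11) -> c = 0; heap: [0-10 ALLOC][11-59 FREE]
Op 8: d = malloc(17) -> d = 11; heap: [0-10 ALLOC][11-27 ALLOC][28-59 FREE]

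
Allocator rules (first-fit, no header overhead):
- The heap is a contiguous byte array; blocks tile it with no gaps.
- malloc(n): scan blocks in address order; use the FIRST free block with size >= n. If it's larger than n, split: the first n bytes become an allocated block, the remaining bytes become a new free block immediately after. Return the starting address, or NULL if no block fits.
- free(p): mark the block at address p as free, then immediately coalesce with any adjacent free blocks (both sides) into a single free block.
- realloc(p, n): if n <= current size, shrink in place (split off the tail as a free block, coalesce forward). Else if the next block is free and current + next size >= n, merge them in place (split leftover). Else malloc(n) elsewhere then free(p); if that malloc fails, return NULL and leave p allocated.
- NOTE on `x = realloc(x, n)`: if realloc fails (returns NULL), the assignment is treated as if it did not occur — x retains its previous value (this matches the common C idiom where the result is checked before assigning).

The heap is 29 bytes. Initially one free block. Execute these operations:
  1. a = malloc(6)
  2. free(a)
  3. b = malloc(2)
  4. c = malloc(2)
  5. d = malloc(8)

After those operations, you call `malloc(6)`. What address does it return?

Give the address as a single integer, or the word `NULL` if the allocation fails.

Answer: 12

Derivation:
Op 1: a = malloc(6) -> a = 0; heap: [0-5 ALLOC][6-28 FREE]
Op 2: free(a) -> (freed a); heap: [0-28 FREE]
Op 3: b = malloc(2) -> b = 0; heap: [0-1 ALLOC][2-28 FREE]
Op 4: c = malloc(2) -> c = 2; heap: [0-1 ALLOC][2-3 ALLOC][4-28 FREE]
Op 5: d = malloc(8) -> d = 4; heap: [0-1 ALLOC][2-3 ALLOC][4-11 ALLOC][12-28 FREE]
malloc(6): first-fit scan over [0-1 ALLOC][2-3 ALLOC][4-11 ALLOC][12-28 FREE] -> 12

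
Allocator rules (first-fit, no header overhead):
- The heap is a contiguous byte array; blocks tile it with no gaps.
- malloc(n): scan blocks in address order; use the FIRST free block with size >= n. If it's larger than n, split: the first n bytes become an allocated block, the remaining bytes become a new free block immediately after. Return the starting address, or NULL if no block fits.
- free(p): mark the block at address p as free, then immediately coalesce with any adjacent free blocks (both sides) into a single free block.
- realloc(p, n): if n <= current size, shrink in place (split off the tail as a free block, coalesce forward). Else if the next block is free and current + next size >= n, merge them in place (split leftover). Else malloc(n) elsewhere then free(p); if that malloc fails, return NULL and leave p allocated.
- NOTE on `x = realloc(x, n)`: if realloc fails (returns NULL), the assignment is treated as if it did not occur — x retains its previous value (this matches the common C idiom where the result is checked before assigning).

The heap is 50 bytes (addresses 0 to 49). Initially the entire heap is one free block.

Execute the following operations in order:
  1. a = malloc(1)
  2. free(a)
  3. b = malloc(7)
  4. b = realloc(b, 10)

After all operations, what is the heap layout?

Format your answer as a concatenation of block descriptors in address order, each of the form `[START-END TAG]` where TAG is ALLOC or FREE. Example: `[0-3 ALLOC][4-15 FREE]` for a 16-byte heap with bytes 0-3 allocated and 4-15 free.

Answer: [0-9 ALLOC][10-49 FREE]

Derivation:
Op 1: a = malloc(1) -> a = 0; heap: [0-0 ALLOC][1-49 FREE]
Op 2: free(a) -> (freed a); heap: [0-49 FREE]
Op 3: b = malloc(7) -> b = 0; heap: [0-6 ALLOC][7-49 FREE]
Op 4: b = realloc(b, 10) -> b = 0; heap: [0-9 ALLOC][10-49 FREE]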